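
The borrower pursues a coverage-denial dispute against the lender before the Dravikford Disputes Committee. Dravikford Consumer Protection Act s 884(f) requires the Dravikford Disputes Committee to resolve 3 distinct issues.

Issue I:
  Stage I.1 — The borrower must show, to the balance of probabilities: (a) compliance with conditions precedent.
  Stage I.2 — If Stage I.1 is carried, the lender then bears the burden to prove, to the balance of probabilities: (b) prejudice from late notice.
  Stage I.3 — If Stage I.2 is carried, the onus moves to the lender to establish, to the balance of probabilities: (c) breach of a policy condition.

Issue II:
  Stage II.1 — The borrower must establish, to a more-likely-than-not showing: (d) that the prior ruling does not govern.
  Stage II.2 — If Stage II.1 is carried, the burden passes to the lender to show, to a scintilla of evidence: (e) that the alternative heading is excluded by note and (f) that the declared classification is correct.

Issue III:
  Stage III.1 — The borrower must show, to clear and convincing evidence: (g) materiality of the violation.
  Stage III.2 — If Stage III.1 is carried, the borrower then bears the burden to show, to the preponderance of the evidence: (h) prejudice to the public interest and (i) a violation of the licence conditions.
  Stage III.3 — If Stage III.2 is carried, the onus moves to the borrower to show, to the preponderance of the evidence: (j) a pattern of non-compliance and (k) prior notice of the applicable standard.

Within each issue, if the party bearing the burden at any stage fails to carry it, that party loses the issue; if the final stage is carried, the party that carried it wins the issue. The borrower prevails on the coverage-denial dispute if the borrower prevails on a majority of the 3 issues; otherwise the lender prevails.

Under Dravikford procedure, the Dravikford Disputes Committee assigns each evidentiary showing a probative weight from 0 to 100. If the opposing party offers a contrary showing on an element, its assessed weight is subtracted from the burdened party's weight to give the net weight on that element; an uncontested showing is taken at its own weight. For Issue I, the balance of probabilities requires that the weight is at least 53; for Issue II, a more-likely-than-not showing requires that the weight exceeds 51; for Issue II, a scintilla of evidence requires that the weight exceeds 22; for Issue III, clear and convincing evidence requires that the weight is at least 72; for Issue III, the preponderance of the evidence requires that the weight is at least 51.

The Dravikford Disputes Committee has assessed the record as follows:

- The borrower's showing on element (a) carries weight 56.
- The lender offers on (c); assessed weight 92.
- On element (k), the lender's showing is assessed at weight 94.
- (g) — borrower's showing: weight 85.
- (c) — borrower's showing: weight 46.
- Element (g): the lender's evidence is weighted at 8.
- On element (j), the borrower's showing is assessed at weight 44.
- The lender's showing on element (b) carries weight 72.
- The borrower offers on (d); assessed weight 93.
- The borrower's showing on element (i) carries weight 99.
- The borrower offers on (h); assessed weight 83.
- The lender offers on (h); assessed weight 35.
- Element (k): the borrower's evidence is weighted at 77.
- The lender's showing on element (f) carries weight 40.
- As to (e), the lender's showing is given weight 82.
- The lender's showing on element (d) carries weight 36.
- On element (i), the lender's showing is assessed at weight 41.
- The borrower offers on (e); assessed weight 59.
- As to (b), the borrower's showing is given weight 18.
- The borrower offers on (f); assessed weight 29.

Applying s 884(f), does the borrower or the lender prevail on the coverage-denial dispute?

borrower

— Issue I —
Stage I.1 — burden on borrower; standard: the balance of probabilities (weight is at least 53).
    (a): 56 ≥ 53 [met]
  Stage I.1 carried; the burden shifts to the lender.
Stage I.2 — burden on lender; standard: the balance of probabilities (weight is at least 53).
    (b): 72 − 18 = 54 ≥ 53 [met]
  All elements met. The lender retains the burden for Stage I.3.
Stage I.3 — burden on lender; standard: the balance of probabilities (weight is at least 53).
    (c): 92 − 46 = 46 < 53 [not met]
  The lender does not carry Stage I.3.
So the borrower prevails on this issue.
— Issue II —
Stage II.1 — burden on borrower; standard: a more-likely-than-not showing (weight exceeds 51).
    (d): 93 − 36 = 57 > 51 [met]
  Stage II.1 is satisfied; the onus moves to the lender.
Stage II.2 — burden on lender; standard: a scintilla of evidence (weight exceeds 22).
    (e): 82 − 59 = 23 > 22 [met]
    (f): 40 − 29 = 11 ≤ 22 [not met]
  The lender does not carry Stage II.2.
The borrower prevails on this issue.
— Issue III —
Stage III.1 — burden on borrower; standard: clear and convincing evidence (weight is at least 72).
    (g): 85 − 8 = 77 ≥ 72 [met]
  Stage III.1 is satisfied; the borrower continues to bear the burden.
Stage III.2 — burden on borrower; standard: the preponderance of the evidence (weight is at least 51).
    (h): 83 − 35 = 48 < 51 [not met]
    (i): 99 − 41 = 58 ≥ 51 [met]
  The borrower does not carry Stage III.2.
The lender prevails on this issue.
Per-issue: Issue I → borrower; Issue II → borrower; Issue III → lender. The borrower must prevail on a majority of issues; overall, the borrower prevails.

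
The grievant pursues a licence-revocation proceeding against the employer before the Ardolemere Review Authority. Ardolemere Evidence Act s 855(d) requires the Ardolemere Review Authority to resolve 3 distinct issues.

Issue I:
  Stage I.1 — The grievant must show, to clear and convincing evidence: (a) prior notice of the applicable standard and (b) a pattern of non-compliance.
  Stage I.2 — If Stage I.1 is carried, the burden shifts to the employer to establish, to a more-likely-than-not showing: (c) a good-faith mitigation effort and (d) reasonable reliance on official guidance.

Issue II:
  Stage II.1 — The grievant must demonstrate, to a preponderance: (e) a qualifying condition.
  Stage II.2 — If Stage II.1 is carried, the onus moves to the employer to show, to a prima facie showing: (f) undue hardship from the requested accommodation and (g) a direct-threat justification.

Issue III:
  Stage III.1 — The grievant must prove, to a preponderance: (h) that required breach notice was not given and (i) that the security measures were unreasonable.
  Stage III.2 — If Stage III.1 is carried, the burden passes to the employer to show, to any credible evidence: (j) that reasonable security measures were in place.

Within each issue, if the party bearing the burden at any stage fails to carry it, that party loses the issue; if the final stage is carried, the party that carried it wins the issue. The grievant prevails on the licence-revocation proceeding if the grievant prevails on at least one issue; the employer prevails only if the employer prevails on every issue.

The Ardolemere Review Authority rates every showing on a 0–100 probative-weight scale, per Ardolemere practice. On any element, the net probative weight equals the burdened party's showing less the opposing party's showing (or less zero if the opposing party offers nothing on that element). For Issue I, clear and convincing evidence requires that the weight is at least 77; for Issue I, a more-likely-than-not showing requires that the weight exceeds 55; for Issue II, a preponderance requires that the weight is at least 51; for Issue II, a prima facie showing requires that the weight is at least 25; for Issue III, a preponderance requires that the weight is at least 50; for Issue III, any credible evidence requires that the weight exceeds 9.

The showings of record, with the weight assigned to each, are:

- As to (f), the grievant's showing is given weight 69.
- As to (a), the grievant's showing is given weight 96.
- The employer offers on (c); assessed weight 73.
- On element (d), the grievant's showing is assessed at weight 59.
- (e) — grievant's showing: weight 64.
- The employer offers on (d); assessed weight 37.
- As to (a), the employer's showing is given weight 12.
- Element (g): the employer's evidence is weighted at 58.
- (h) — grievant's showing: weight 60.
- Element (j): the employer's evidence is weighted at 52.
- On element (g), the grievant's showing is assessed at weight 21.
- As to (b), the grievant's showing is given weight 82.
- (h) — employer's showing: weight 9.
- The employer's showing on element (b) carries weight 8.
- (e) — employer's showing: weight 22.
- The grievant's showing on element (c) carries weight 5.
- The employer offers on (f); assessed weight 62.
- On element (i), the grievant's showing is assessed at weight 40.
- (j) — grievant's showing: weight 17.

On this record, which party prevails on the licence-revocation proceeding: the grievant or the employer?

— Issue I —
Stage I.1 — burden on grievant; standard: clear and convincing evidence (weight is at least 77).
    (a): 96 − 12 = 84 ≥ 77 [met]
    (b): 82 − 8 = 74 < 77 [not met]
  Not every element is met, so the grievant fails to carry Stage I.1.
The analysis ends at Stage I.1; the employer prevails on this issue.
— Issue II —
At Stage II.1 the grievant must meet a preponderance (weight is at least 51): on (e) the weight is 64 less the opposing 22 gives net 42, which does not reach 51, so (e) does not meet the standard.
  Not every element is met, so the grievant fails to carry Stage II.1.
The employer prevails on this issue.
— Issue III —
Stage III.1 (grievant, a preponderance, weight is at least 50): (h) net 60−9=51 ≥ 50 — meets; (i) 40 < 50 — fails.
  Not every element is met, so the grievant fails to carry Stage III.1.
The employer prevails on this issue.
Per-issue: Issue I → employer; Issue II → employer; Issue III → employer. The grievant must prevail on at least one issue; overall, the employer prevails.

employer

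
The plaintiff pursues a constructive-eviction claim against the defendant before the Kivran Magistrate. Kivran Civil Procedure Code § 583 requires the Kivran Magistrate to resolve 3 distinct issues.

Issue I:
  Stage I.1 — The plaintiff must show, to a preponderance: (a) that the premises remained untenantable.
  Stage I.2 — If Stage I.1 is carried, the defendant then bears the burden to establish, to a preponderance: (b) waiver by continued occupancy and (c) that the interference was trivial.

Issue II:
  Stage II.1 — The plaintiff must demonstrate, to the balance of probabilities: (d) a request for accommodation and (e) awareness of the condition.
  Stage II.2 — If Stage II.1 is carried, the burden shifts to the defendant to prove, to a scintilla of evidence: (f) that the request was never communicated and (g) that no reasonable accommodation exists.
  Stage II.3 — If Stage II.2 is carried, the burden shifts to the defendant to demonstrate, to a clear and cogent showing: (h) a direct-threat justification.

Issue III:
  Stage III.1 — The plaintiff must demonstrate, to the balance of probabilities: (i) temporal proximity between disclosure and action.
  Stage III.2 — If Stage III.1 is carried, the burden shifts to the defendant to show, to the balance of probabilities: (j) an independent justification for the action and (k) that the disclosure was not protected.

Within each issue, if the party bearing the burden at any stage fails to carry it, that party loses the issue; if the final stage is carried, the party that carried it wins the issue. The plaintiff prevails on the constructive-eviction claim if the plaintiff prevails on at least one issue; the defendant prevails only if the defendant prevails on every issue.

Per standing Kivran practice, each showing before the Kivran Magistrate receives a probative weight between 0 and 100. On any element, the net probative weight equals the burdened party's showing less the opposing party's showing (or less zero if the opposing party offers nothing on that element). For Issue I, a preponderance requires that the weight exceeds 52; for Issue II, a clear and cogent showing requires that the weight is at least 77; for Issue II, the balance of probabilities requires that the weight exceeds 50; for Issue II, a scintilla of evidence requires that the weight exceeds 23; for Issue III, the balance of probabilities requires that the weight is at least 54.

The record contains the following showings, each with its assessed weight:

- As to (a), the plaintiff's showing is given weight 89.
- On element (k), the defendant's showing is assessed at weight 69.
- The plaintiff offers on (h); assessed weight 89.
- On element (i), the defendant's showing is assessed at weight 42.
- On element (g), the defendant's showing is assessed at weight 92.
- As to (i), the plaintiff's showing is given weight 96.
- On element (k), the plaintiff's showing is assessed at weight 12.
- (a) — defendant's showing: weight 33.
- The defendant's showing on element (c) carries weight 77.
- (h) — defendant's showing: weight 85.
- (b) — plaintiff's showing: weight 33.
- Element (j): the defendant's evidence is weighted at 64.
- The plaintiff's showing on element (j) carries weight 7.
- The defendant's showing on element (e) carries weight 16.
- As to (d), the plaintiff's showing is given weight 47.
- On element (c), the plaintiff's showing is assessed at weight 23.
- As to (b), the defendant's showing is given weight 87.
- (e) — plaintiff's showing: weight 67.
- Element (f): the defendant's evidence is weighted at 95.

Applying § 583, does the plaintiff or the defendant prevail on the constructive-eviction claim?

defendant

— Issue I —
At Stage I.1 the plaintiff must meet a preponderance (weight exceeds 52): on (a) the weight is 89 less the opposing 33 gives net 56, which does exceed 52, so (a) meets the standard.
  Stage I.1 is satisfied; the onus moves to the defendant.
At Stage I.2 the defendant must meet a preponderance (weight exceeds 52): on (b) the weight is 87 less the opposing 33 gives net 54, > 52, so (b) meets the standard; on (c) the weight is 77 less the opposing 23 gives net 54, > 52, so (c) meets the standard.
  All elements met at the final stage.
With every stage satisfied, the defendant prevails on this issue.
— Issue II —
Stage II.1 (plaintiff, the balance of probabilities, weight exceeds 50): (d) 47 ≤ 50 — fails; (e) net 67−16=51 > 50 — meets.
  Not every element is met, so the plaintiff fails to carry Stage II.1.
The analysis ends at Stage II.1; the defendant prevails on this issue.
— Issue III —
Stage III.1 (plaintiff, the balance of probabilities, weight is at least 54): (i) net 96−42=54 ≥ 54 — meets.
  Stage III.1 carried; the burden shifts to the defendant.
Stage III.2 (defendant, the balance of probabilities, weight is at least 54): (j) net 64−7=57 ≥ 54 — meets; (k) net 69−12=57 ≥ 54 — meets.
  Stage III.2 carried; the final stage is satisfied.
With every stage satisfied, the defendant prevails on this issue.
Per-issue: Issue I → defendant; Issue II → defendant; Issue III → defendant. The plaintiff must prevail on at least one issue; overall, the defendant prevails.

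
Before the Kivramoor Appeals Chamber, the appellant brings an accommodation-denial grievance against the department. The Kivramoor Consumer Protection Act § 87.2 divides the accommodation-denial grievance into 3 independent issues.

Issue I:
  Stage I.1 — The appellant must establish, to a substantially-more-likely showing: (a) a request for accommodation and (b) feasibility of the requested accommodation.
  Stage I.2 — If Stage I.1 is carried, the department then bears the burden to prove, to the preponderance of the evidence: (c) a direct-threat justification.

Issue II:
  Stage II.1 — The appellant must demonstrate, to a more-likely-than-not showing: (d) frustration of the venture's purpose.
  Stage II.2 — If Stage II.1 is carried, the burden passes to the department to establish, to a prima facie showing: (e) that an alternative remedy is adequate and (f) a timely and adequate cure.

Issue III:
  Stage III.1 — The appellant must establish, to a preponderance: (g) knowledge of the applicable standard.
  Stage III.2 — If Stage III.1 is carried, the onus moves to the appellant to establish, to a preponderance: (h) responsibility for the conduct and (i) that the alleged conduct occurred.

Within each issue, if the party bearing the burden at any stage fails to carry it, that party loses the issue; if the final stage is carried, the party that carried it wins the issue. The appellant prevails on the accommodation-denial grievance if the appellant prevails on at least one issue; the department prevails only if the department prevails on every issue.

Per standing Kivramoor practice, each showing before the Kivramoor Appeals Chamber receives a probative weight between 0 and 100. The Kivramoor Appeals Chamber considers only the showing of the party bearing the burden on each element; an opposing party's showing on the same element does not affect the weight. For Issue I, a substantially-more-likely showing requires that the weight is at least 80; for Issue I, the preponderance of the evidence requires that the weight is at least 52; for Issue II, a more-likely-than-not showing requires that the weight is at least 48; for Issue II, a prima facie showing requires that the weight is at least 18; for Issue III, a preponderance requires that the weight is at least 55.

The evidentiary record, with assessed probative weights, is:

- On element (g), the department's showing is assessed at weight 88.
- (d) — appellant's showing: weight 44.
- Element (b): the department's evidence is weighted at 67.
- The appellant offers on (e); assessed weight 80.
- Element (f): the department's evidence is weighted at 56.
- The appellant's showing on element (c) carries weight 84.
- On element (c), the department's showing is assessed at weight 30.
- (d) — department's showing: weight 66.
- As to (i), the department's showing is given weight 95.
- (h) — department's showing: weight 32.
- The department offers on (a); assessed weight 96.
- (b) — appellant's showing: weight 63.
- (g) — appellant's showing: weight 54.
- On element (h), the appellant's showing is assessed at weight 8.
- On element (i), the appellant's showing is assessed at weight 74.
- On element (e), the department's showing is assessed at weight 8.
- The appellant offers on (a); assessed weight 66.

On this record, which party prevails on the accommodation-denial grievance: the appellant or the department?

department

— Issue I —
Stage I.1 (appellant, a substantially-more-likely showing, weight is at least 80): (a) 66 (department's 96 disregarded) < 80 — fails; (b) 63 (department's 67 disregarded) < 80 — fails.
  Stage I.1 not carried; the appellant fails its burden.
The department prevails on this issue.
— Issue II —
Stage II.1 — burden on appellant; standard: a more-likely-than-not showing (weight is at least 48).
    (d): 44 (department's 66 disregarded) < 48 [not met]
  The appellant does not carry Stage II.1.
So the department prevails on this issue.
— Issue III —
Stage III.1 — burden on appellant; standard: a preponderance (weight is at least 55).
    (g): 54 (department's 88 disregarded) < 55 [not met]
  Not every element is met, so the appellant fails to carry Stage III.1.
The analysis ends at Stage III.1; the department prevails on this issue.
Per-issue: Issue I → department; Issue II → department; Issue III → department. The appellant must prevail on at least one issue; overall, the department prevails.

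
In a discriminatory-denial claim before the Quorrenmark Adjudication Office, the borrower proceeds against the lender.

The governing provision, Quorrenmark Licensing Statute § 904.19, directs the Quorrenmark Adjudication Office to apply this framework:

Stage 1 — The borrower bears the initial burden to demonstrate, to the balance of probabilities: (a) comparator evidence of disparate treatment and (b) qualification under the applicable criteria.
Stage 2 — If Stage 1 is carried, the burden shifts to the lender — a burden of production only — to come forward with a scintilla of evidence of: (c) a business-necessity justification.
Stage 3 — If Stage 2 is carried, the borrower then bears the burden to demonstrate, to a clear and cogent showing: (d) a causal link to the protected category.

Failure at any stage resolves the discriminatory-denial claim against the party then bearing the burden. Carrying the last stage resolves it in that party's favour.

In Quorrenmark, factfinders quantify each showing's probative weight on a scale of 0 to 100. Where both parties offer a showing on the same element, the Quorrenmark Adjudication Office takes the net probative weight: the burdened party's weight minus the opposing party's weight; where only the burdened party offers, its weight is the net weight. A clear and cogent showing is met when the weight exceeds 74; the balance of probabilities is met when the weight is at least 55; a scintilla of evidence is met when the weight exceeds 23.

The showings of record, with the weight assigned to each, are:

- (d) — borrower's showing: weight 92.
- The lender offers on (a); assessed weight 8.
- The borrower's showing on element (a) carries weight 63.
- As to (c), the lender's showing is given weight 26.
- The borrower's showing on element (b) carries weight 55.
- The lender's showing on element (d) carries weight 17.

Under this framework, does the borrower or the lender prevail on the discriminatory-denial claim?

borrower

Stage 1 — burden on borrower; standard: the balance of probabilities (weight is at least 55).
    (a): 63 − 8 = 55 ≥ 55 [met]
    (b): 55 ≥ 55 [met]
  All elements met. The burden passes to the lender.
Stage 2 — burden on lender; standard: a scintilla of evidence (weight exceeds 23).
    (c): 26 > 23 [met]
  Stage 2 carried; the burden shifts to the borrower.
Stage 3 — burden on borrower; standard: a clear and cogent showing (weight exceeds 74).
    (d): 92 − 17 = 75 > 74 [met]
  The borrower carries the last stage.
All stages carried — the borrower prevails.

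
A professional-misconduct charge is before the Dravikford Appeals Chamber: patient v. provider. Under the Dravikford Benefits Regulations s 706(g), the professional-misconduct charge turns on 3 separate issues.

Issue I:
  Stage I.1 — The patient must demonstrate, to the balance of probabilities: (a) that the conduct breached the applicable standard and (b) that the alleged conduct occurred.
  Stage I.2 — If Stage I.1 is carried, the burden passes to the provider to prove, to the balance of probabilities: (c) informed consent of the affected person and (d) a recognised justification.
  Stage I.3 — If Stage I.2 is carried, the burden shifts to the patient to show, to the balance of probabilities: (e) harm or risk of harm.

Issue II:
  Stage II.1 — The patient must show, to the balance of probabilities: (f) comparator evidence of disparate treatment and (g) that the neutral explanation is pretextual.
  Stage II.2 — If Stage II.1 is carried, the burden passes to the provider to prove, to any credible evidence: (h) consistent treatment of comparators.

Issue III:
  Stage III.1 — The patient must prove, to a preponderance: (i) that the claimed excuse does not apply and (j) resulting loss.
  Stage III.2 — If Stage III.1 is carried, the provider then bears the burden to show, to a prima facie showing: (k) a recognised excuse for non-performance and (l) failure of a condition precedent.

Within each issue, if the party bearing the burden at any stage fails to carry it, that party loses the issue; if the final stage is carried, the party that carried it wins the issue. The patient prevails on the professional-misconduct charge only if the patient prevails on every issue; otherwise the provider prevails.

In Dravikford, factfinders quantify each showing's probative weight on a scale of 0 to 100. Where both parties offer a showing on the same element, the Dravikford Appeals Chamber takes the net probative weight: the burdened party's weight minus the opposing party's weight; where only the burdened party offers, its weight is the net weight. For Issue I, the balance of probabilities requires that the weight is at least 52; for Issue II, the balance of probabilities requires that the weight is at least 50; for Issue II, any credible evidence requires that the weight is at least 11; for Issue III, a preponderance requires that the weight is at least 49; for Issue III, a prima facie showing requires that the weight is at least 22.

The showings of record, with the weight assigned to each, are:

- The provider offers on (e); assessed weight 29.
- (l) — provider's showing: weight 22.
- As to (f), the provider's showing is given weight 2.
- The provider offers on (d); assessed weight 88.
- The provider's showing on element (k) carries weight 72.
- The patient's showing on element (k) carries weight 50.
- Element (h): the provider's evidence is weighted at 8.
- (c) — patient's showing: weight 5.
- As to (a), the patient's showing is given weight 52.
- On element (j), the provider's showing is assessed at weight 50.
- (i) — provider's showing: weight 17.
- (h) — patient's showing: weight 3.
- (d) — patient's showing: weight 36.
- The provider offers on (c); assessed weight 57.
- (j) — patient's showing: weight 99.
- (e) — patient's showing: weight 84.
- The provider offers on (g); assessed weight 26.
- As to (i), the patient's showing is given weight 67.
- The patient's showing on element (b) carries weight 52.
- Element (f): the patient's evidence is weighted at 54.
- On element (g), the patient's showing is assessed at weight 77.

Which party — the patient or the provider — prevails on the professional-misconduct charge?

provider

— Issue I —
At Stage I.1 the patient must meet the balance of probabilities (weight is at least 52): on (a) the weight is 52, ≥ 52, so (a) meets the standard; on (b) the weight is 52, ≥ 52, so (b) meets the standard.
  All elements met. The burden passes to the provider.
At Stage I.2 the provider must meet the balance of probabilities (weight is at least 52): on (c) the weight is 57 less the opposing 5 gives net 52, which does reach 52, so (c) meets the standard; on (d) the weight is 88 less the opposing 36 gives net 52, which does reach 52, so (d) meets the standard.
  Stage I.2 is satisfied; the onus moves to the patient.
At Stage I.3 the patient must meet the balance of probabilities (weight is at least 52): on (e) the weight is 84 less the opposing 29 gives net 55, ≥ 52, so (e) meets the standard.
  The patient carries the last stage.
All stages carried — the patient prevails on this issue.
— Issue II —
At Stage II.1 the patient must meet the balance of probabilities (weight is at least 50): on (f) the weight is 54 less the opposing 2 gives net 52, which does reach 50, so (f) meets the standard; on (g) the weight is 77 less the opposing 26 gives net 51, ≥ 50, so (g) meets the standard.
  Stage II.1 carried; the burden shifts to the provider.
At Stage II.2 the provider must meet any credible evidence (weight is at least 11): on (h) the weight is 8 less the opposing 3 gives net 5, < 11, so (h) does not meet the standard.
  The provider does not carry Stage II.2.
The analysis ends at Stage II.2; the patient prevails on this issue.
— Issue III —
Stage III.1 — burden on patient; standard: a preponderance (weight is at least 49).
    (i): 67 − 17 = 50 ≥ 49 [met]
    (j): 99 − 50 = 49 ≥ 49 [met]
  All elements met. The burden passes to the provider.
Stage III.2 — burden on provider; standard: a prima facie showing (weight is at least 22).
    (k): 72 − 50 = 22 ≥ 22 [met]
    (l): 22 ≥ 22 [met]
  Stage III.2 carried; the final stage is satisfied.
All stages carried — the provider prevails on this issue.
Per-issue: Issue I → patient; Issue II → patient; Issue III → provider. The patient must prevail on every issue; overall, the provider prevails.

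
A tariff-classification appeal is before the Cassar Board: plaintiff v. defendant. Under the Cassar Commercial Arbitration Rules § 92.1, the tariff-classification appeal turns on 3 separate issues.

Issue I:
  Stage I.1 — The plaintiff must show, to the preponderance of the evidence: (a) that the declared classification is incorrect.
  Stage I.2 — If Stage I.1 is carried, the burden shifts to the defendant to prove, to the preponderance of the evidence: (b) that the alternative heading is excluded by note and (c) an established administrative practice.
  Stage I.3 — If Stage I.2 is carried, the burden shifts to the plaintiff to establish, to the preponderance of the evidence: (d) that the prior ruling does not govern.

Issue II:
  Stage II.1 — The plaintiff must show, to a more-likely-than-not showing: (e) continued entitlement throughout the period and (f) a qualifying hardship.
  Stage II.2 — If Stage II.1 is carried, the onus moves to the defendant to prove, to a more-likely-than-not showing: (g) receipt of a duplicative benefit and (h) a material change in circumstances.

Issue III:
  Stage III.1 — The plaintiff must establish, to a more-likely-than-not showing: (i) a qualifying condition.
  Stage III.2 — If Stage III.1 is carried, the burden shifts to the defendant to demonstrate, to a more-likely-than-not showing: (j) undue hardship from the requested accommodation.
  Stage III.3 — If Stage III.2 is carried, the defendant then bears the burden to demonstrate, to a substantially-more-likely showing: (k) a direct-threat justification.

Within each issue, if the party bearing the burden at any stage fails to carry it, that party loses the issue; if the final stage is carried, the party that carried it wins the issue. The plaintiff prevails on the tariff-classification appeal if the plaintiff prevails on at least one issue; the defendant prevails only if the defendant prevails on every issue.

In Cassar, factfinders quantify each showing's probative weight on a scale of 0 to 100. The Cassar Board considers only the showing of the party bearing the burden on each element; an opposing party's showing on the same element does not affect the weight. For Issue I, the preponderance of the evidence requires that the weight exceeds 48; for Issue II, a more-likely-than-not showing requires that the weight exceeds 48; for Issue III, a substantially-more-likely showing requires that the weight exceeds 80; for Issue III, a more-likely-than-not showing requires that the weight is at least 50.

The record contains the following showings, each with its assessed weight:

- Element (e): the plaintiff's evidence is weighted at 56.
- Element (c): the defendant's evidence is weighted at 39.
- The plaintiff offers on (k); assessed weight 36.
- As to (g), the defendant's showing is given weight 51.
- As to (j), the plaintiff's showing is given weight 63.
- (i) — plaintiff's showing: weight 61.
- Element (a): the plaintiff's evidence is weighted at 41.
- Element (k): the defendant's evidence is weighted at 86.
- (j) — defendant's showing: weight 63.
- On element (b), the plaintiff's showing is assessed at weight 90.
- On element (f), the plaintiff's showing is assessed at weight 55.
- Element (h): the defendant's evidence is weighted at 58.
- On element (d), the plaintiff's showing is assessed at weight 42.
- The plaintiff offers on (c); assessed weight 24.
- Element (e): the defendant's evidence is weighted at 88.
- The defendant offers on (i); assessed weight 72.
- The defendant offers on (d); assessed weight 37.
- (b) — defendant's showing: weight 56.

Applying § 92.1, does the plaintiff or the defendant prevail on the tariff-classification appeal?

defendant

— Issue I —
Stage I.1 (plaintiff, the preponderance of the evidence, weight exceeds 48): (a) 41 ≤ 48 — fails.
  The plaintiff does not carry Stage I.1.
The defendant prevails on this issue.
— Issue II —
Stage II.1 (plaintiff, a more-likely-than-not showing, weight exceeds 48): (e) 56 (defendant's 88 disregarded) > 48 — meets; (f) 55 > 48 — meets.
  Stage II.1 carried; the burden shifts to the defendant.
Stage II.2 (defendant, a more-likely-than-not showing, weight exceeds 48): (g) 51 > 48 — meets; (h) 58 > 48 — meets.
  Stage II.2 carried; the final stage is satisfied.
With every stage satisfied, the defendant prevails on this issue.
— Issue III —
Stage III.1 (plaintiff, a more-likely-than-not showing, weight is at least 50): (i) 61 (defendant's 72 disregarded) ≥ 50 — meets.
  Stage III.1 is satisfied; the onus moves to the defendant.
Stage III.2 (defendant, a more-likely-than-not showing, weight is at least 50): (j) 63 (plaintiff's 63 disregarded) ≥ 50 — meets.
  Stage III.2 is satisfied; the defendant continues to bear the burden.
Stage III.3 (defendant, a substantially-more-likely showing, weight exceeds 80): (k) 86 (plaintiff's 36 disregarded) > 80 — meets.
  All elements met at the final stage.
All stages carried — the defendant prevails on this issue.
Per-issue: Issue I → defendant; Issue II → defendant; Issue III → defendant. The plaintiff must prevail on at least one issue; overall, the defendant prevails.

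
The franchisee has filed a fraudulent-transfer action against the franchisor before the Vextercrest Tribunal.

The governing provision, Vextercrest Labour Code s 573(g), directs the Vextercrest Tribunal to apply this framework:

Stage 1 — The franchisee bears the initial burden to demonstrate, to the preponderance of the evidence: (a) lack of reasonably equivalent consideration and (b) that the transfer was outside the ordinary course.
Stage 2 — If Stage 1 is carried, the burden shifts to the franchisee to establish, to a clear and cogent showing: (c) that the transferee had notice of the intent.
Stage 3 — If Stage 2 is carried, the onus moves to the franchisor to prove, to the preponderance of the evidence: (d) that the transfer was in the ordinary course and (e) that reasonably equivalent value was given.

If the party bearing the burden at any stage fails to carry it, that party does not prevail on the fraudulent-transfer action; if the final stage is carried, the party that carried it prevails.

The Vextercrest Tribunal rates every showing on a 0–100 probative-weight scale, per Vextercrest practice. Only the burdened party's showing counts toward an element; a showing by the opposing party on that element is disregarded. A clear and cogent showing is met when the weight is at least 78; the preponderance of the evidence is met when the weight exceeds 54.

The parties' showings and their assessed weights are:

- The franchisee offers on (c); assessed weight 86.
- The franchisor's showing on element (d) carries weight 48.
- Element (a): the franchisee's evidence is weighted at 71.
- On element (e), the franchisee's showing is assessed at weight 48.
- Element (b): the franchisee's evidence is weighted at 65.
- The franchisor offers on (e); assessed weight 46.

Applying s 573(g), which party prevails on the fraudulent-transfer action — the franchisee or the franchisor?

Stage 1 — burden on franchisee; standard: the preponderance of the evidence (weight exceeds 54).
    (a): 71 > 54 [met]
    (b): 65 > 54 [met]
  Stage 1 carried; the burden remains with the franchisee.
Stage 2 — burden on franchisee; standard: a clear and cogent showing (weight is at least 78).
    (c): 86 ≥ 78 [met]
  Stage 2 is satisfied; the onus moves to the franchisor.
Stage 3 — burden on franchisor; standard: the preponderance of the evidence (weight exceeds 54).
    (d): 48 ≤ 54 [not met]
    (e): 46 (franchisee's 48 disregarded) ≤ 54 [not met]
  The franchisor does not carry Stage 3.
The franchisee prevails.

franchisee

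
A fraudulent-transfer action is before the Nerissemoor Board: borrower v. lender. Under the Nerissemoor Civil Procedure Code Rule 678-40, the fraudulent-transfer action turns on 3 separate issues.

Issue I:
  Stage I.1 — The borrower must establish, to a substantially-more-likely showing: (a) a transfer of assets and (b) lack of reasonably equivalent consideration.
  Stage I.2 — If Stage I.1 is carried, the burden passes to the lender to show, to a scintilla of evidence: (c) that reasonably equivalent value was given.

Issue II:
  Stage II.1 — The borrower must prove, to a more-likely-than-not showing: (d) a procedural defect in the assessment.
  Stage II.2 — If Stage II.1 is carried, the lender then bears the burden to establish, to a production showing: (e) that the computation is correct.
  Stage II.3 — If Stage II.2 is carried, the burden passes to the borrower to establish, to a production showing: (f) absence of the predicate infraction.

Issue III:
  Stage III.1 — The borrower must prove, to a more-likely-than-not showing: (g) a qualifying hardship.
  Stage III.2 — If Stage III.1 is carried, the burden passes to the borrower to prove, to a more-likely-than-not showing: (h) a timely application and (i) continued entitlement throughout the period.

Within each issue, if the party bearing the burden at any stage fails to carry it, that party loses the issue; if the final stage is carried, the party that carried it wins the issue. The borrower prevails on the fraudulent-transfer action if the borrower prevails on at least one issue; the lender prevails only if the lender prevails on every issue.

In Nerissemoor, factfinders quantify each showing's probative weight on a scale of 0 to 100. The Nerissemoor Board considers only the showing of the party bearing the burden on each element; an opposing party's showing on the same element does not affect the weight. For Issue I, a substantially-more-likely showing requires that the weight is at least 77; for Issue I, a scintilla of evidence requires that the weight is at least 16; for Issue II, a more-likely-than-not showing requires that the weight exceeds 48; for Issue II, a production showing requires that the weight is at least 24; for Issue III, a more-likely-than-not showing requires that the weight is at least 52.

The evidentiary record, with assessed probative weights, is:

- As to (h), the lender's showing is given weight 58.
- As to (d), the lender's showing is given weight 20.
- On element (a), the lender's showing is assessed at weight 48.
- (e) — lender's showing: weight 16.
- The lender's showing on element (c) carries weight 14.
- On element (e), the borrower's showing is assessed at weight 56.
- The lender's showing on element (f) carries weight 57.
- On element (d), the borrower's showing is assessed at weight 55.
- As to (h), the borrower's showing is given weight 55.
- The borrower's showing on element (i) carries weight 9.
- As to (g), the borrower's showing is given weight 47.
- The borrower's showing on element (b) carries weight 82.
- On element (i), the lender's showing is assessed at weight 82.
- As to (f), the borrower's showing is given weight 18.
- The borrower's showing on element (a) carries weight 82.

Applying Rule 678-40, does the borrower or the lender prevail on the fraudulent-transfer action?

— Issue I —
At Stage I.1 the borrower must meet a substantially-more-likely showing (weight is at least 77): on (a) the weight is 82 (the lender's 48 is given no effect), which does reach 77, so (a) meets the standard; on (b) the weight is 82, which does reach 77, so (b) meets the standard.
  Stage I.1 is satisfied; the onus moves to the lender.
At Stage I.2 the lender must meet a scintilla of evidence (weight is at least 16): on (c) the weight is 14, which does not reach 16, so (c) does not meet the standard.
  Not every element is met, so the lender fails to carry Stage I.2.
The analysis ends at Stage I.2; the borrower prevails on this issue.
— Issue II —
At Stage II.1 the borrower must meet a more-likely-than-not showing (weight exceeds 48): on (d) the weight is 55 (the lender's 20 is given no effect), > 48, so (d) meets the standard.
  The borrower carries Stage II.1; the lender now bears the burden.
At Stage II.2 the lender must meet a production showing (weight is at least 24): on (e) the weight is 16 (the borrower's 56 is given no effect), < 24, so (e) does not meet the standard.
  Not every element is met, so the lender fails to carry Stage II.2.
So the borrower prevails on this issue.
— Issue III —
At Stage III.1 the borrower must meet a more-likely-than-not showing (weight is at least 52): on (g) the weight is 47, < 52, so (g) does not meet the standard.
  Stage III.1 not carried; the borrower fails its burden.
The analysis ends at Stage III.1; the lender prevails on this issue.
Per-issue: Issue I → borrower; Issue II → borrower; Issue III → lender. The borrower must prevail on at least one issue; overall, the borrower prevails.

borrower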